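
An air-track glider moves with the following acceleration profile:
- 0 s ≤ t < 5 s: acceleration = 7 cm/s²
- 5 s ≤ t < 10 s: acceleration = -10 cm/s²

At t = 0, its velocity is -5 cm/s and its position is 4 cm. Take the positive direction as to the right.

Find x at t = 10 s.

On each constant-a segment, Δv = aΔt and Δx = v₀Δt + ½aΔt²; chain segment to segment.
0–5 s: v starts -5 cm/s; Δx = -5·5 + ½·7·5² = 62.5 cm; v ends 30 cm/s.
5–10 s: v starts 30 cm/s; Δx = 30·5 + ½·-10·5² = 25 cm; v ends -20 cm/s.
x(10) = 4 + Σ Δx = 91.5 cm.

91.5 cm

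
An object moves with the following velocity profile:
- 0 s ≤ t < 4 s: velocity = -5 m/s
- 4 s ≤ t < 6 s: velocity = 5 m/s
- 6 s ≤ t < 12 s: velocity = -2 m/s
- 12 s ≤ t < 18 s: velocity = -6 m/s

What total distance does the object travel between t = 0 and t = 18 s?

Total distance travelled is ∫|v| dt — sum the magnitudes of each area piece.
0–4 s: |-5| × 4 = 20 m
4–6 s: |5| × 2 = 10 m
6–12 s: |-2| × 6 = 12 m
12–18 s: |-6| × 6 = 36 m
Total distance = 78 m

78 m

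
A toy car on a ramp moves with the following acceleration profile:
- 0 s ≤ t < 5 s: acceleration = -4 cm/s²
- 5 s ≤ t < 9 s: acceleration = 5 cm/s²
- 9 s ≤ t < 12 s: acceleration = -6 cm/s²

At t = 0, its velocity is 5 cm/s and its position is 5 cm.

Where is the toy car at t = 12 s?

On each constant-a segment, Δv = aΔt and Δx = v₀Δt + ½aΔt²; chain segment to segment.
0–5 s: v starts 5 cm/s; Δx = 5·5 + ½·-4·5² = -25 cm; v ends -15 cm/s.
5–9 s: v starts -15 cm/s; Δx = -15·4 + ½·5·4² = -20 cm; v ends 5 cm/s.
9–12 s: v starts 5 cm/s; Δx = 5·3 + ½·-6·3² = -12 cm; v ends -13 cm/s.
x(12) = 5 + Σ Δx = -52 cm.

-52 cm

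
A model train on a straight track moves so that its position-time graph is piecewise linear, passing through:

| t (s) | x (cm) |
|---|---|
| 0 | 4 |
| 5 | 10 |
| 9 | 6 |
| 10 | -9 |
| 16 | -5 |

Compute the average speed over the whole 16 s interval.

Average speed = (total path length)/(elapsed time); on a piecewise-linear x-t graph the path length is Σ|Δx|.
0–5 s: |Δx| = |10 − 4| = 6 cm
5–9 s: |Δx| = |6 − 10| = 4 cm
9–10 s: |Δx| = |-9 − 6| = 15 cm
10–16 s: |Δx| = |-5 − -9| = 4 cm
Total path = 29 cm; average speed = 29/16 = 1.8125 cm/s.

1.8125 cm/s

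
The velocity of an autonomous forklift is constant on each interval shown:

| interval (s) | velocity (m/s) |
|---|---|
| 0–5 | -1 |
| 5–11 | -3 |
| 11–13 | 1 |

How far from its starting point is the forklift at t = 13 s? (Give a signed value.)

-21 m

Net displacement equals the area under the velocity-time graph (areas below the axis count negative).
0–5 s: -1 × 5 = -5 m
5–11 s: -3 × 6 = -18 m
11–13 s: 1 × 2 = 2 m
Net displacement = -21 m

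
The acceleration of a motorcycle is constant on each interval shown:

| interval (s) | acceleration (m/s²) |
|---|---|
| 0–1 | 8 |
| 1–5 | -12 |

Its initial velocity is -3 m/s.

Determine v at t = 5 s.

-43 m/s

Δv equals the area under the a-t graph; then v = v₀ + Δv.
0–1 s: 8 × 1 = 8 m/s
1–5 s: -12 × 4 = -48 m/s
Δv = -40 m/s, so v(5) = -3 + (-40) = -43 m/s.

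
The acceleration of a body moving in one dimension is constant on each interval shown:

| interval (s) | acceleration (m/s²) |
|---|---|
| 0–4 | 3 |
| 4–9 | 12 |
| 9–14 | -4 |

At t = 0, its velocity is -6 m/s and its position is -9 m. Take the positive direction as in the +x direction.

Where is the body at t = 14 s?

451 m

On each constant-a segment, Δv = aΔt and Δx = v₀Δt + ½aΔt²; chain segment to segment.
0–4 s: v starts -6 m/s; Δx = -6·4 + ½·3·4² = 0 m; v ends 6 m/s.
4–9 s: v starts 6 m/s; Δx = 6·5 + ½·12·5² = 180 m; v ends 66 m/s.
9–14 s: v starts 66 m/s; Δx = 66·5 + ½·-4·5² = 280 m; v ends 46 m/s.
x(14) = -9 + Σ Δx = 451 m.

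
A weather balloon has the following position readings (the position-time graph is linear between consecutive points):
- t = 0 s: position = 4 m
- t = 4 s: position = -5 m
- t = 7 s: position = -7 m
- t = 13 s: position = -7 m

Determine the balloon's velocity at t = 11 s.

0 m/s

Velocity is the slope of the x-t graph on 7–13 s: (-7 − -7)/(13 − 7) = 0 m/s.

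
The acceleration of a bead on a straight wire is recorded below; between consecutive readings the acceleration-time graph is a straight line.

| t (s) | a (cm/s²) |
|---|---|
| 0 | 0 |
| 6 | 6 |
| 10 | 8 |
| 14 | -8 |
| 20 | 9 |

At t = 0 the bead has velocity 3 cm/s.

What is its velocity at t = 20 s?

52 cm/s

Δv equals the area under the a-t graph; then v = v₀ + Δv.
0–6 s: ½(0 + 6)(6) = 18 cm/s
6–10 s: ½(6 + 8)(4) = 28 cm/s
10–14 s: ½(8 + -8)(4) = 0 cm/s
14–20 s: ½(-8 + 9)(6) = 3 cm/s
Δv = 49 cm/s, so v(20) = 3 + (49) = 52 cm/s.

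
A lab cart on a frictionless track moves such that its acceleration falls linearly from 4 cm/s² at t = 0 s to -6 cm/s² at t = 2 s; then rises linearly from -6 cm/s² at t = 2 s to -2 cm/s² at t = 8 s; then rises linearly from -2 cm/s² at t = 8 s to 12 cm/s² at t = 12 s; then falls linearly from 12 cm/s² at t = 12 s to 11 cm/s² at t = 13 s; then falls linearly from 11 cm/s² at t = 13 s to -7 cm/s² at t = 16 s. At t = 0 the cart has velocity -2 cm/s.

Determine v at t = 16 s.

9.5 cm/s

Δv equals the area under the a-t graph; then v = v₀ + Δv.
0–2 s: ½(4 + -6)(2) = -2 cm/s
2–8 s: ½(-6 + -2)(6) = -24 cm/s
8–12 s: ½(-2 + 12)(4) = 20 cm/s
12–13 s: ½(12 + 11)(1) = 11.5 cm/s
13–16 s: ½(11 + -7)(3) = 6 cm/s
Δv = 11.5 cm/s, so v(16) = -2 + (11.5) = 9.5 cm/s.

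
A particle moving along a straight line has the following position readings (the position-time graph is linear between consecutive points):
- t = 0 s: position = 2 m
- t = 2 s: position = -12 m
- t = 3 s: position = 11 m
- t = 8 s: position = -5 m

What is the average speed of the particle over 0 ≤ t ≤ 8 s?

6.625 m/s

Average speed = (total path length)/(elapsed time); on a piecewise-linear x-t graph the path length is Σ|Δx|.
0–2 s: |Δx| = |-12 − 2| = 14 m
2–3 s: |Δx| = |11 − -12| = 23 m
3–8 s: |Δx| = |-5 − 11| = 16 m
Total path = 53 m; average speed = 53/8 = 6.625 m/s.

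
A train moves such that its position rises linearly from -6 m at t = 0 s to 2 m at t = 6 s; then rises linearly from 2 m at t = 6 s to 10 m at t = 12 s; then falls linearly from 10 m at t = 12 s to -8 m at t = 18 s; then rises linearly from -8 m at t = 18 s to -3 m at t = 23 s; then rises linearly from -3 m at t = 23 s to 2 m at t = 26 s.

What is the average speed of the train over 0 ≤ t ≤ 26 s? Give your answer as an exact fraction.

Average speed = (total path length)/(elapsed time); on a piecewise-linear x-t graph the path length is Σ|Δx|.
0–6 s: |Δx| = |2 − -6| = 8 m
6–12 s: |Δx| = |10 − 2| = 8 m
12–18 s: |Δx| = |-8 − 10| = 18 m
18–23 s: |Δx| = |-3 − -8| = 5 m
23–26 s: |Δx| = |2 − -3| = 5 m
Total path = 44 m; average speed = 44/26 = 22/13 m/s.

22/13 m/s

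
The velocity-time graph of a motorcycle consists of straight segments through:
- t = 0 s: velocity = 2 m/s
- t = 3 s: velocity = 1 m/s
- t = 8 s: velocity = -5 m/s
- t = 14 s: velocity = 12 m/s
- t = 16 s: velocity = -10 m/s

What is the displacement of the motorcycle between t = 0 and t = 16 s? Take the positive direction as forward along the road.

17.5 m

Displacement is the signed area under the v-t curve.
0–3 s: ½(2 + 1)(3) = 4.5 m
3–8 s: ½(1 + -5)(5) = -10 m
8–14 s: ½(-5 + 12)(6) = 21 m
14–16 s: ½(12 + -10)(2) = 2 m
Net displacement = 17.5 m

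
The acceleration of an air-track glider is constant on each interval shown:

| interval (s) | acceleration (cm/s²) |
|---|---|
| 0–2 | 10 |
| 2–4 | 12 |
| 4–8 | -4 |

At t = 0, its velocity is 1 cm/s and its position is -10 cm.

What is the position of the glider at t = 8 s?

226 cm

On each constant-a segment, Δv = aΔt and Δx = v₀Δt + ½aΔt²; chain segment to segment.
0–2 s: v starts 1 cm/s; Δx = 1·2 + ½·10·2² = 22 cm; v ends 21 cm/s.
2–4 s: v starts 21 cm/s; Δx = 21·2 + ½·12·2² = 66 cm; v ends 45 cm/s.
4–8 s: v starts 45 cm/s; Δx = 45·4 + ½·-4·4² = 148 cm; v ends 29 cm/s.
x(8) = -10 + Σ Δx = 226 cm.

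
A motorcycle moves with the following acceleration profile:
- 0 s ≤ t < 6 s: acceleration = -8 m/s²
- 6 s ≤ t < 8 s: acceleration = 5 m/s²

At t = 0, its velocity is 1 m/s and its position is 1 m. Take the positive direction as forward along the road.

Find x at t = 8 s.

On each constant-a segment, Δv = aΔt and Δx = v₀Δt + ½aΔt²; chain segment to segment.
0–6 s: v starts 1 m/s; Δx = 1·6 + ½·-8·6² = -138 m; v ends -47 m/s.
6–8 s: v starts -47 m/s; Δx = -47·2 + ½·5·2² = -84 m; v ends -37 m/s.
x(8) = 1 + Σ Δx = -221 m.

-221 m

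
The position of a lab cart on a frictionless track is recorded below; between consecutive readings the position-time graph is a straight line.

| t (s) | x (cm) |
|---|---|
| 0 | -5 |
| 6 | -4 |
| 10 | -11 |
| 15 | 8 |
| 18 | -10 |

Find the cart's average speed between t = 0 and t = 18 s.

Average speed = (total path length)/(elapsed time); on a piecewise-linear x-t graph the path length is Σ|Δx|.
0–6 s: |Δx| = |-4 − -5| = 1 cm
6–10 s: |Δx| = |-11 − -4| = 7 cm
10–15 s: |Δx| = |8 − -11| = 19 cm
15–18 s: |Δx| = |-10 − 8| = 18 cm
Total path = 45 cm; average speed = 45/18 = 2.5 cm/s.

2.5 cm/s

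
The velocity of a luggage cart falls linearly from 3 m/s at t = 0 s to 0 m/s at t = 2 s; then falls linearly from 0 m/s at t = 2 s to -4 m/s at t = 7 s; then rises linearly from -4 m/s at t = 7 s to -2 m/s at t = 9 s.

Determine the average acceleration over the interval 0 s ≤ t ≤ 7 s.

-1 m/s²

Average acceleration = Δv/Δt = (-4 − 3)/(7 − 0) = -1 m/s².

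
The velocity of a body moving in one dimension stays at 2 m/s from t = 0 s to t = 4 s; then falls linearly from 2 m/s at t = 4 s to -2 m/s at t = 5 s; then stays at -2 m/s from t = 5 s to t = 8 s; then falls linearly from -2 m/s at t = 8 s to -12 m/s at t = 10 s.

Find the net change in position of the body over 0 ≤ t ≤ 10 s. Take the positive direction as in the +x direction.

Net displacement equals the area under the velocity-time graph (areas below the axis count negative).
0–4 s: 2 × 4 = 8 m
4–5 s: ½(2 + -2)(1) = 0 m
5–8 s: -2 × 3 = -6 m
8–10 s: ½(-2 + -12)(2) = -14 m
Net displacement = -12 m

-12 m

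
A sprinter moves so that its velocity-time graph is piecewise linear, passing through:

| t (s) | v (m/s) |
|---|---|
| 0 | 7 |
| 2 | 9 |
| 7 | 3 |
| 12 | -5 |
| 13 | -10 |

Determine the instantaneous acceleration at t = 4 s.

Acceleration is the slope of the v-t graph on 2–7 s: (3 − 9)/(7 − 2) = -1.2 m/s².

-1.2 m/s²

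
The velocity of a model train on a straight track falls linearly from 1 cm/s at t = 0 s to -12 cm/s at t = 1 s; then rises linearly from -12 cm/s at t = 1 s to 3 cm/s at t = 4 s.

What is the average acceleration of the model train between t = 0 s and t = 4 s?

Average acceleration = Δv/Δt = (3 − 1)/(4 − 0) = 0.5 cm/s².

0.5 cm/s²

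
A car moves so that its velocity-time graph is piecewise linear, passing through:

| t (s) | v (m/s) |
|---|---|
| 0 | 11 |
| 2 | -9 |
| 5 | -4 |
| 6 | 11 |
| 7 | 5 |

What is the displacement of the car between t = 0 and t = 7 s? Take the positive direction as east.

-6 m

Displacement is the signed area under the v-t curve.
0–2 s: ½(11 + -9)(2) = 2 m
2–5 s: ½(-9 + -4)(3) = -19.5 m
5–6 s: ½(-4 + 11)(1) = 3.5 m
6–7 s: ½(11 + 5)(1) = 8 m
Net displacement = -6 m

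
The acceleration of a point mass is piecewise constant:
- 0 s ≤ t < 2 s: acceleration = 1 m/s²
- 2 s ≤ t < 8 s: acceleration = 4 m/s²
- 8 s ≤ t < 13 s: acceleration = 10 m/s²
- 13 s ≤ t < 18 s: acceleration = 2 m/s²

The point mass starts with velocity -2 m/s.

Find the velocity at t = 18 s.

84 m/s

Δv equals the area under the a-t graph; then v = v₀ + Δv.
0–2 s: 1 × 2 = 2 m/s
2–8 s: 4 × 6 = 24 m/s
8–13 s: 10 × 5 = 50 m/s
13–18 s: 2 × 5 = 10 m/s
Δv = 86 m/s, so v(18) = -2 + (86) = 84 m/s.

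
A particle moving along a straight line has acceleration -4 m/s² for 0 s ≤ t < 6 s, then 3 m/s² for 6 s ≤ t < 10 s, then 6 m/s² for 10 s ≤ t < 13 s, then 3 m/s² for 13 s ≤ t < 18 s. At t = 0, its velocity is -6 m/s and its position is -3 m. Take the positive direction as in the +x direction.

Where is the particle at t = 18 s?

On each constant-a segment, Δv = aΔt and Δx = v₀Δt + ½aΔt²; chain segment to segment.
0–6 s: v starts -6 m/s; Δx = -6·6 + ½·-4·6² = -108 m; v ends -30 m/s.
6–10 s: v starts -30 m/s; Δx = -30·4 + ½·3·4² = -96 m; v ends -18 m/s.
10–13 s: v starts -18 m/s; Δx = -18·3 + ½·6·3² = -27 m; v ends 0 m/s.
13–18 s: v starts 0 m/s; Δx = 0·5 + ½·3·5² = 37.5 m; v ends 15 m/s.
x(18) = -3 + Σ Δx = -196.5 m.

-196.5 m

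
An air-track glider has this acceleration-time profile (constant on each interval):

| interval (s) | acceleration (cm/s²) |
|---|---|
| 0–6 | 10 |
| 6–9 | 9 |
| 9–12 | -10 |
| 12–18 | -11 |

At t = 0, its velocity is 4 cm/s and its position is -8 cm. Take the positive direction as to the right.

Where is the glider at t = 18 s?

On each constant-a segment, Δv = aΔt and Δx = v₀Δt + ½aΔt²; chain segment to segment.
0–6 s: v starts 4 cm/s; Δx = 4·6 + ½·10·6² = 204 cm; v ends 64 cm/s.
6–9 s: v starts 64 cm/s; Δx = 64·3 + ½·9·3² = 232.5 cm; v ends 91 cm/s.
9–12 s: v starts 91 cm/s; Δx = 91·3 + ½·-10·3² = 228 cm; v ends 61 cm/s.
12–18 s: v starts 61 cm/s; Δx = 61·6 + ½·-11·6² = 168 cm; v ends -5 cm/s.
x(18) = -8 + Σ Δx = 824.5 cm.

824.5 cm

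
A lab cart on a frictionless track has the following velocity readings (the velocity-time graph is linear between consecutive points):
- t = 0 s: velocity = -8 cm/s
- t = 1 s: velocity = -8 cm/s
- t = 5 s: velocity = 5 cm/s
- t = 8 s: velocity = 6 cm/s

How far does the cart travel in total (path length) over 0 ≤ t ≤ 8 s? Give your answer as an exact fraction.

Distance (not displacement) is the total path length: add the absolute areas under v-t.
0–1 s: |-8| × 1 = 8 cm
1–5 s: v = 0 at t = 45/13 s; triangle areas 128/13 + 50/13 = 178/13 cm
5–8 s: |½(5 + 6)(3)| = 16.5 cm
Total distance = 993/26 cm

993/26 cm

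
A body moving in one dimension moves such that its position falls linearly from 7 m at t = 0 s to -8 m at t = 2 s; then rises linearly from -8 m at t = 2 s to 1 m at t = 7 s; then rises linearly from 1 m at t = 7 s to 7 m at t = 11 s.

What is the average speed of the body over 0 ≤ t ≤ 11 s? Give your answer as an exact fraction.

Average speed = (total path length)/(elapsed time); on a piecewise-linear x-t graph the path length is Σ|Δx|.
0–2 s: |Δx| = |-8 − 7| = 15 m
2–7 s: |Δx| = |1 − -8| = 9 m
7–11 s: |Δx| = |7 − 1| = 6 m
Total path = 30 m; average speed = 30/11 = 30/11 m/s.

30/11 m/s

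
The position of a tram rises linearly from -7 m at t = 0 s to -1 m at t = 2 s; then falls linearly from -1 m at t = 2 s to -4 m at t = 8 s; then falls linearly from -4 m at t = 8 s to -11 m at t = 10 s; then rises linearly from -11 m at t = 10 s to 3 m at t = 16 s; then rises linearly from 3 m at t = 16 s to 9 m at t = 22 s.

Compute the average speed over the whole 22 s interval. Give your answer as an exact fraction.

Average speed = (total path length)/(elapsed time); on a piecewise-linear x-t graph the path length is Σ|Δx|.
0–2 s: |Δx| = |-1 − -7| = 6 m
2–8 s: |Δx| = |-4 − -1| = 3 m
8–10 s: |Δx| = |-11 − -4| = 7 m
10–16 s: |Δx| = |3 − -11| = 14 m
16–22 s: |Δx| = |9 − 3| = 6 m
Total path = 36 m; average speed = 36/22 = 18/11 m/s.

18/11 m/s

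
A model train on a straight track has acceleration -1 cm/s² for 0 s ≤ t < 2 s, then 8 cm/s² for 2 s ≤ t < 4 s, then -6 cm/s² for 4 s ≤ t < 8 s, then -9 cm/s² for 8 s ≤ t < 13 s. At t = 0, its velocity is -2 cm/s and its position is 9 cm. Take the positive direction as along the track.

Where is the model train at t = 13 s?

On each constant-a segment, Δv = aΔt and Δx = v₀Δt + ½aΔt²; chain segment to segment.
0–2 s: v starts -2 cm/s; Δx = -2·2 + ½·-1·2² = -6 cm; v ends -4 cm/s.
2–4 s: v starts -4 cm/s; Δx = -4·2 + ½·8·2² = 8 cm; v ends 12 cm/s.
4–8 s: v starts 12 cm/s; Δx = 12·4 + ½·-6·4² = 0 cm; v ends -12 cm/s.
8–13 s: v starts -12 cm/s; Δx = -12·5 + ½·-9·5² = -172.5 cm; v ends -57 cm/s.
x(13) = 9 + Σ Δx = -161.5 cm.

-161.5 cm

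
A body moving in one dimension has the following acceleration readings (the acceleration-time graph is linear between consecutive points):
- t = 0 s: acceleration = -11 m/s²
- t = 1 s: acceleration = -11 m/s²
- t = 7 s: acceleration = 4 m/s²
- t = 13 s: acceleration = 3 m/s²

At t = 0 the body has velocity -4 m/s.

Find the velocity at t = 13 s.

-15 m/s

Δv equals the area under the a-t graph; then v = v₀ + Δv.
0–1 s: -11 × 1 = -11 m/s
1–7 s: ½(-11 + 4)(6) = -21 m/s
7–13 s: ½(4 + 3)(6) = 21 m/s
Δv = -11 m/s, so v(13) = -4 + (-11) = -15 m/s.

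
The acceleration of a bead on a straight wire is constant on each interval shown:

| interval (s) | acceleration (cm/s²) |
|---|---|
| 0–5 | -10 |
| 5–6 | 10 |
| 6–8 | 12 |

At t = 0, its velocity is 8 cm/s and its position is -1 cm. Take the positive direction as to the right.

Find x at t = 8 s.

On each constant-a segment, Δv = aΔt and Δx = v₀Δt + ½aΔt²; chain segment to segment.
0–5 s: v starts 8 cm/s; Δx = 8·5 + ½·-10·5² = -85 cm; v ends -42 cm/s.
5–6 s: v starts -42 cm/s; Δx = -42·1 + ½·10·1² = -37 cm; v ends -32 cm/s.
6–8 s: v starts -32 cm/s; Δx = -32·2 + ½·12·2² = -40 cm; v ends -8 cm/s.
x(8) = -1 + Σ Δx = -163 cm.

-163 cm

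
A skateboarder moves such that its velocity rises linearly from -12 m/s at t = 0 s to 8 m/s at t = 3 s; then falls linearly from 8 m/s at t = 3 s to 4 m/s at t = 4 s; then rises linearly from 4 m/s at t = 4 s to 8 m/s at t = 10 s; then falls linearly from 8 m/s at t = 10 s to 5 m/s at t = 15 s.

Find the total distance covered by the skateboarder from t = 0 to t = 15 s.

Distance (not displacement) is the total path length: add the absolute areas under v-t.
0–3 s: v = 0 at t = 1.8 s; triangle areas 10.8 + 4.8 = 15.6 m
3–4 s: |½(8 + 4)(1)| = 6 m
4–10 s: |½(4 + 8)(6)| = 36 m
10–15 s: |½(8 + 5)(5)| = 32.5 m
Total distance = 90.1 m

90.1 m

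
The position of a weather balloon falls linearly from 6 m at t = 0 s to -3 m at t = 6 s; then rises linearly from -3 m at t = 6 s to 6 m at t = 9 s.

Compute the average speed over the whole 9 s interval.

2 m/s

Average speed = (total path length)/(elapsed time); on a piecewise-linear x-t graph the path length is Σ|Δx|.
0–6 s: |Δx| = |-3 − 6| = 9 m
6–9 s: |Δx| = |6 − -3| = 9 m
Total path = 18 m; average speed = 18/9 = 2 m/s.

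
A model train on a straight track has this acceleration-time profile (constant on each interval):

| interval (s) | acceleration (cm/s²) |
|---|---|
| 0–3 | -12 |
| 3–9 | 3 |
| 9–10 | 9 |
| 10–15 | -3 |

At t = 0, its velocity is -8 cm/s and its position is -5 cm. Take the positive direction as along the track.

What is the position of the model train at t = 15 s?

-437 cm

On each constant-a segment, Δv = aΔt and Δx = v₀Δt + ½aΔt²; chain segment to segment.
0–3 s: v starts -8 cm/s; Δx = -8·3 + ½·-12·3² = -78 cm; v ends -44 cm/s.
3–9 s: v starts -44 cm/s; Δx = -44·6 + ½·3·6² = -210 cm; v ends -26 cm/s.
9–10 s: v starts -26 cm/s; Δx = -26·1 + ½·9·1² = -21.5 cm; v ends -17 cm/s.
10–15 s: v starts -17 cm/s; Δx = -17·5 + ½·-3·5² = -122.5 cm; v ends -32 cm/s.
x(15) = -5 + Σ Δx = -437 cm.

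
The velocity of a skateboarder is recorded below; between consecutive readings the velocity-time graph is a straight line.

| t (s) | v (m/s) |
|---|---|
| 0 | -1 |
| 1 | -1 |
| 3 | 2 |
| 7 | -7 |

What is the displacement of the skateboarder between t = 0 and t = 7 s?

Net displacement equals the area under the velocity-time graph (areas below the axis count negative).
0–1 s: -1 × 1 = -1 m
1–3 s: ½(-1 + 2)(2) = 1 m
3–7 s: ½(2 + -7)(4) = -10 m
Net displacement = -10 m

-10 m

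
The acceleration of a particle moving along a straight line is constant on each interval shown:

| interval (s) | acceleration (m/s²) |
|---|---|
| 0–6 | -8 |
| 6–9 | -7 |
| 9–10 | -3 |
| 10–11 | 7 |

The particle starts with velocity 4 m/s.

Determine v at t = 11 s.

Δv equals the area under the a-t graph; then v = v₀ + Δv.
0–6 s: -8 × 6 = -48 m/s
6–9 s: -7 × 3 = -21 m/s
9–10 s: -3 × 1 = -3 m/s
10–11 s: 7 × 1 = 7 m/s
Δv = -65 m/s, so v(11) = 4 + (-65) = -61 m/s.

-61 m/s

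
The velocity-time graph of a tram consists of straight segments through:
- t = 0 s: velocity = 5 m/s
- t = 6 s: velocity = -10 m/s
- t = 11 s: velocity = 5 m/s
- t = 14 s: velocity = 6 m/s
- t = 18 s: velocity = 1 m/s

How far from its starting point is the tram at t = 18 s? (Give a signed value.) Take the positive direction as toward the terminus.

3 m

Displacement is the signed area under the v-t curve.
0–6 s: ½(5 + -10)(6) = -15 m
6–11 s: ½(-10 + 5)(5) = -12.5 m
11–14 s: ½(5 + 6)(3) = 16.5 m
14–18 s: ½(6 + 1)(4) = 14 m
Net displacement = 3 m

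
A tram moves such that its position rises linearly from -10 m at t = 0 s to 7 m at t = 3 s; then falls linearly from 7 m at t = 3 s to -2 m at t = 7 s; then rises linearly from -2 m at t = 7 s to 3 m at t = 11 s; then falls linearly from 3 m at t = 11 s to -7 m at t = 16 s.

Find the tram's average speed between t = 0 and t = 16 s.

Average speed = (total path length)/(elapsed time); on a piecewise-linear x-t graph the path length is Σ|Δx|.
0–3 s: |Δx| = |7 − -10| = 17 m
3–7 s: |Δx| = |-2 − 7| = 9 m
7–11 s: |Δx| = |3 − -2| = 5 m
11–16 s: |Δx| = |-7 − 3| = 10 m
Total path = 41 m; average speed = 41/16 = 2.5625 m/s.

2.5625 m/s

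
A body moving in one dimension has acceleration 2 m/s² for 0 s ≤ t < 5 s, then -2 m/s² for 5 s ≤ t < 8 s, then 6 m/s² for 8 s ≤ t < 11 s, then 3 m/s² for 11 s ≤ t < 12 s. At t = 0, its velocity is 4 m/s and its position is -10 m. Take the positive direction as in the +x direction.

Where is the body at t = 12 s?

On each constant-a segment, Δv = aΔt and Δx = v₀Δt + ½aΔt²; chain segment to segment.
0–5 s: v starts 4 m/s; Δx = 4·5 + ½·2·5² = 45 m; v ends 14 m/s.
5–8 s: v starts 14 m/s; Δx = 14·3 + ½·-2·3² = 33 m; v ends 8 m/s.
8–11 s: v starts 8 m/s; Δx = 8·3 + ½·6·3² = 51 m; v ends 26 m/s.
11–12 s: v starts 26 m/s; Δx = 26·1 + ½·3·1² = 27.5 m; v ends 29 m/s.
x(12) = -10 + Σ Δx = 146.5 m.

146.5 m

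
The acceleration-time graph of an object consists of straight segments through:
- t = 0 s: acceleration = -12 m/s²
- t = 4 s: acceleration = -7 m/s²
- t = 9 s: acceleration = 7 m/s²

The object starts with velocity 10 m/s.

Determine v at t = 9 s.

Δv equals the area under the a-t graph; then v = v₀ + Δv.
0–4 s: ½(-12 + -7)(4) = -38 m/s
4–9 s: ½(-7 + 7)(5) = 0 m/s
Δv = -38 m/s, so v(9) = 10 + (-38) = -28 m/s.

-28 m/s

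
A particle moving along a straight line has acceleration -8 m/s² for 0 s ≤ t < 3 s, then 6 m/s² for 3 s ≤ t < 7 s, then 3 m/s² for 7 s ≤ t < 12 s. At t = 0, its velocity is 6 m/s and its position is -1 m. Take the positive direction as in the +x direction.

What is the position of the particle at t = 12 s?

24.5 m

On each constant-a segment, Δv = aΔt and Δx = v₀Δt + ½aΔt²; chain segment to segment.
0–3 s: v starts 6 m/s; Δx = 6·3 + ½·-8·3² = -18 m; v ends -18 m/s.
3–7 s: v starts -18 m/s; Δx = -18·4 + ½·6·4² = -24 m; v ends 6 m/s.
7–12 s: v starts 6 m/s; Δx = 6·5 + ½·3·5² = 67.5 m; v ends 21 m/s.
x(12) = -1 + Σ Δx = 24.5 m.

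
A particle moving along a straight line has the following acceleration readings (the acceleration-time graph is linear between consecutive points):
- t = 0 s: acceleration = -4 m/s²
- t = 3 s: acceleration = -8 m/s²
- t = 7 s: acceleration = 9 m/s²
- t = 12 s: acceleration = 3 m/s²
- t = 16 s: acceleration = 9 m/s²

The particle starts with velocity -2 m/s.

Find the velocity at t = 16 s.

Δv equals the area under the a-t graph; then v = v₀ + Δv.
0–3 s: ½(-4 + -8)(3) = -18 m/s
3–7 s: ½(-8 + 9)(4) = 2 m/s
7–12 s: ½(9 + 3)(5) = 30 m/s
12–16 s: ½(3 + 9)(4) = 24 m/s
Δv = 38 m/s, so v(16) = -2 + (38) = 36 m/s.

36 m/s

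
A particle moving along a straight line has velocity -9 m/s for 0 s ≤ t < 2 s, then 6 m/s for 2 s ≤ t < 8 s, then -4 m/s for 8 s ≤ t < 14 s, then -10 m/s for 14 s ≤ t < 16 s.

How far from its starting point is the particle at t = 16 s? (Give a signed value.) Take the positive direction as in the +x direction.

-26 m

Displacement is the signed area under the v-t curve.
0–2 s: -9 × 2 = -18 m
2–8 s: 6 × 6 = 36 m
8–14 s: -4 × 6 = -24 m
14–16 s: -10 × 2 = -20 m
Net displacement = -26 m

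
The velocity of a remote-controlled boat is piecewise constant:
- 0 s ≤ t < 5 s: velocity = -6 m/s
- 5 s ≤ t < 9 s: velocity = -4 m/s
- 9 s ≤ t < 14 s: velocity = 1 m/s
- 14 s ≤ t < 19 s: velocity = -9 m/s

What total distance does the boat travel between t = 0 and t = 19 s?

Total distance travelled is ∫|v| dt — sum the magnitudes of each area piece.
0–5 s: |-6| × 5 = 30 m
5–9 s: |-4| × 4 = 16 m
9–14 s: |1| × 5 = 5 m
14–19 s: |-9| × 5 = 45 m
Total distance = 96 m

96 m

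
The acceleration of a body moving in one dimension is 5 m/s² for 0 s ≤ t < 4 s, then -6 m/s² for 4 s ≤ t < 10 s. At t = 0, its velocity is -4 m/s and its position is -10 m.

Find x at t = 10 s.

On each constant-a segment, Δv = aΔt and Δx = v₀Δt + ½aΔt²; chain segment to segment.
0–4 s: v starts -4 m/s; Δx = -4·4 + ½·5·4² = 24 m; v ends 16 m/s.
4–10 s: v starts 16 m/s; Δx = 16·6 + ½·-6·6² = -12 m; v ends -20 m/s.
x(10) = -10 + Σ Δx = 2 m.

2 m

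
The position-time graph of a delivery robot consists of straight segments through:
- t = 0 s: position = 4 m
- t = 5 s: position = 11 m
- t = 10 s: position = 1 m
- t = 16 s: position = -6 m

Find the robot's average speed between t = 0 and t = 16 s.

1.5 m/s

Average speed = (total path length)/(elapsed time); on a piecewise-linear x-t graph the path length is Σ|Δx|.
0–5 s: |Δx| = |11 − 4| = 7 m
5–10 s: |Δx| = |1 − 11| = 10 m
10–16 s: |Δx| = |-6 − 1| = 7 m
Total path = 24 m; average speed = 24/16 = 1.5 m/s.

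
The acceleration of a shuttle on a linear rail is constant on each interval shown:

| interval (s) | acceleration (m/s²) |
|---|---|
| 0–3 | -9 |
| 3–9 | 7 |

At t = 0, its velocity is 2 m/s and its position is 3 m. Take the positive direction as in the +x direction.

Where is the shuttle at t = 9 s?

On each constant-a segment, Δv = aΔt and Δx = v₀Δt + ½aΔt²; chain segment to segment.
0–3 s: v starts 2 m/s; Δx = 2·3 + ½·-9·3² = -34.5 m; v ends -25 m/s.
3–9 s: v starts -25 m/s; Δx = -25·6 + ½·7·6² = -24 m; v ends 17 m/s.
x(9) = 3 + Σ Δx = -55.5 m.

-55.5 m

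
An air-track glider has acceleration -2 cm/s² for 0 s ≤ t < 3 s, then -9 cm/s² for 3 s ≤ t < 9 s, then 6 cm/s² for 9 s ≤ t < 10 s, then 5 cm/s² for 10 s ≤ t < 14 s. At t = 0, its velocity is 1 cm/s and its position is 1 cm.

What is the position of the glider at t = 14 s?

-425 cm

On each constant-a segment, Δv = aΔt and Δx = v₀Δt + ½aΔt²; chain segment to segment.
0–3 s: v starts 1 cm/s; Δx = 1·3 + ½·-2·3² = -6 cm; v ends -5 cm/s.
3–9 s: v starts -5 cm/s; Δx = -5·6 + ½·-9·6² = -192 cm; v ends -59 cm/s.
9–10 s: v starts -59 cm/s; Δx = -59·1 + ½·6·1² = -56 cm; v ends -53 cm/s.
10–14 s: v starts -53 cm/s; Δx = -53·4 + ½·5·4² = -172 cm; v ends -33 cm/s.
x(14) = 1 + Σ Δx = -425 cm.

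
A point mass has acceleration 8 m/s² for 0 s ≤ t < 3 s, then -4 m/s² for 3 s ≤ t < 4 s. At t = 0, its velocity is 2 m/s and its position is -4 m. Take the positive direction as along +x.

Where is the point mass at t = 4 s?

62 m

On each constant-a segment, Δv = aΔt and Δx = v₀Δt + ½aΔt²; chain segment to segment.
0–3 s: v starts 2 m/s; Δx = 2·3 + ½·8·3² = 42 m; v ends 26 m/s.
3–4 s: v starts 26 m/s; Δx = 26·1 + ½·-4·1² = 24 m; v ends 22 m/s.
x(4) = -4 + Σ Δx = 62 m.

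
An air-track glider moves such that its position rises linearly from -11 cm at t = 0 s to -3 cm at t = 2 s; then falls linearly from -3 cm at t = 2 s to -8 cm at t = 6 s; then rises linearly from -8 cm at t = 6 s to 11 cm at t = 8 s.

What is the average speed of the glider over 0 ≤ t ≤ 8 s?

Average speed = (total path length)/(elapsed time); on a piecewise-linear x-t graph the path length is Σ|Δx|.
0–2 s: |Δx| = |-3 − -11| = 8 cm
2–6 s: |Δx| = |-8 − -3| = 5 cm
6–8 s: |Δx| = |11 − -8| = 19 cm
Total path = 32 cm; average speed = 32/8 = 4 cm/s.

4 cm/s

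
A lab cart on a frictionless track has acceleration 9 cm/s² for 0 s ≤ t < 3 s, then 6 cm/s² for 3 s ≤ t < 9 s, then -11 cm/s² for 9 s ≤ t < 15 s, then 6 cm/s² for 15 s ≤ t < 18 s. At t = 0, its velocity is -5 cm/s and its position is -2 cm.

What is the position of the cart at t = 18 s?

On each constant-a segment, Δv = aΔt and Δx = v₀Δt + ½aΔt²; chain segment to segment.
0–3 s: v starts -5 cm/s; Δx = -5·3 + ½·9·3² = 25.5 cm; v ends 22 cm/s.
3–9 s: v starts 22 cm/s; Δx = 22·6 + ½·6·6² = 240 cm; v ends 58 cm/s.
9–15 s: v starts 58 cm/s; Δx = 58·6 + ½·-11·6² = 150 cm; v ends -8 cm/s.
15–18 s: v starts -8 cm/s; Δx = -8·3 + ½·6·3² = 3 cm; v ends 10 cm/s.
x(18) = -2 + Σ Δx = 416.5 cm.

416.5 cm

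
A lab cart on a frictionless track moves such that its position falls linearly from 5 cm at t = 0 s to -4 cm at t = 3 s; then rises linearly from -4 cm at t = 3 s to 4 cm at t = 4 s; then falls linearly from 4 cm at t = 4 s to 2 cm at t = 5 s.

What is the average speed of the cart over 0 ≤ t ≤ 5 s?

3.8 cm/s

Average speed = (total path length)/(elapsed time); on a piecewise-linear x-t graph the path length is Σ|Δx|.
0–3 s: |Δx| = |-4 − 5| = 9 cm
3–4 s: |Δx| = |4 − -4| = 8 cm
4–5 s: |Δx| = |2 − 4| = 2 cm
Total path = 19 cm; average speed = 19/5 = 3.8 cm/s.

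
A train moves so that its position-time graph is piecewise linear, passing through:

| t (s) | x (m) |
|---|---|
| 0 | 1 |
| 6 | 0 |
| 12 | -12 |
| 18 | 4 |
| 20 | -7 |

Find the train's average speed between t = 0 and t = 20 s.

2 m/s

Average speed = (total path length)/(elapsed time); on a piecewise-linear x-t graph the path length is Σ|Δx|.
0–6 s: |Δx| = |0 − 1| = 1 m
6–12 s: |Δx| = |-12 − 0| = 12 m
12–18 s: |Δx| = |4 − -12| = 16 m
18–20 s: |Δx| = |-7 − 4| = 11 m
Total path = 40 m; average speed = 40/20 = 2 m/s.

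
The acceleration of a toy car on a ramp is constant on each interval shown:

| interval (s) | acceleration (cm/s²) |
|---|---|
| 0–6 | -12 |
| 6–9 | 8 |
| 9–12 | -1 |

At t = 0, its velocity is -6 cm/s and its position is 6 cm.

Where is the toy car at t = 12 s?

On each constant-a segment, Δv = aΔt and Δx = v₀Δt + ½aΔt²; chain segment to segment.
0–6 s: v starts -6 cm/s; Δx = -6·6 + ½·-12·6² = -252 cm; v ends -78 cm/s.
6–9 s: v starts -78 cm/s; Δx = -78·3 + ½·8·3² = -198 cm; v ends -54 cm/s.
9–12 s: v starts -54 cm/s; Δx = -54·3 + ½·-1·3² = -166.5 cm; v ends -57 cm/s.
x(12) = 6 + Σ Δx = -610.5 cm.

-610.5 cm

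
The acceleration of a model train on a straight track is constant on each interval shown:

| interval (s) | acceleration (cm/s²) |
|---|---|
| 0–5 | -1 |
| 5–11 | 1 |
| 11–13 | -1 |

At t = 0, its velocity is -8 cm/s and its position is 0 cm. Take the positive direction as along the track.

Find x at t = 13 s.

-128.5 cm

On each constant-a segment, Δv = aΔt and Δx = v₀Δt + ½aΔt²; chain segment to segment.
0–5 s: v starts -8 cm/s; Δx = -8·5 + ½·-1·5² = -52.5 cm; v ends -13 cm/s.
5–11 s: v starts -13 cm/s; Δx = -13·6 + ½·1·6² = -60 cm; v ends -7 cm/s.
11–13 s: v starts -7 cm/s; Δx = -7·2 + ½·-1·2² = -16 cm; v ends -9 cm/s.
x(13) = 0 + Σ Δx = -128.5 cm.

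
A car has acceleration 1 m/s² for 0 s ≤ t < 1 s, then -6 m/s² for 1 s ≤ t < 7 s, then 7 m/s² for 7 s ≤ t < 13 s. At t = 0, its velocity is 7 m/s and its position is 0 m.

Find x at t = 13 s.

On each constant-a segment, Δv = aΔt and Δx = v₀Δt + ½aΔt²; chain segment to segment.
0–1 s: v starts 7 m/s; Δx = 7·1 + ½·1·1² = 7.5 m; v ends 8 m/s.
1–7 s: v starts 8 m/s; Δx = 8·6 + ½·-6·6² = -60 m; v ends -28 m/s.
7–13 s: v starts -28 m/s; Δx = -28·6 + ½·7·6² = -42 m; v ends 14 m/s.
x(13) = 0 + Σ Δx = -94.5 m.

-94.5 m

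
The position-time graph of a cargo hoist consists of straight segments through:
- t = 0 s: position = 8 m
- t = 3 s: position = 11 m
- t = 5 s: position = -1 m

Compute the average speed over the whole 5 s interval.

3 m/s

Average speed = (total path length)/(elapsed time); on a piecewise-linear x-t graph the path length is Σ|Δx|.
0–3 s: |Δx| = |11 − 8| = 3 m
3–5 s: |Δx| = |-1 − 11| = 12 m
Total path = 15 m; average speed = 15/5 = 3 m/s.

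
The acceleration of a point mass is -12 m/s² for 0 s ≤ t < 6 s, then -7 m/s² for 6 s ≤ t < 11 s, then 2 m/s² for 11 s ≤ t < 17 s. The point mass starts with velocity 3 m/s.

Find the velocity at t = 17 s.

Δv equals the area under the a-t graph; then v = v₀ + Δv.
0–6 s: -12 × 6 = -72 m/s
6–11 s: -7 × 5 = -35 m/s
11–17 s: 2 × 6 = 12 m/s
Δv = -95 m/s, so v(17) = 3 + (-95) = -92 m/s.

-92 m/s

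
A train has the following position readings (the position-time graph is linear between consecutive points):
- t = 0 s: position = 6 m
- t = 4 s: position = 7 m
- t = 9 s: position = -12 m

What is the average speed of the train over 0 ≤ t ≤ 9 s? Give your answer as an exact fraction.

20/9 m/s

Average speed = (total path length)/(elapsed time); on a piecewise-linear x-t graph the path length is Σ|Δx|.
0–4 s: |Δx| = |7 − 6| = 1 m
4–9 s: |Δx| = |-12 − 7| = 19 m
Total path = 20 m; average speed = 20/9 = 20/9 m/s.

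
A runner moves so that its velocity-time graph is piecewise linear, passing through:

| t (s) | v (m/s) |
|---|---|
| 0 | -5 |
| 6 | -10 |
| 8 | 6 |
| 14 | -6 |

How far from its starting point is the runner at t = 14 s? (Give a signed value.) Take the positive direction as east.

Displacement is the signed area under the v-t curve.
0–6 s: ½(-5 + -10)(6) = -45 m
6–8 s: ½(-10 + 6)(2) = -4 m
8–14 s: ½(6 + -6)(6) = 0 m
Net displacement = -49 m

-49 m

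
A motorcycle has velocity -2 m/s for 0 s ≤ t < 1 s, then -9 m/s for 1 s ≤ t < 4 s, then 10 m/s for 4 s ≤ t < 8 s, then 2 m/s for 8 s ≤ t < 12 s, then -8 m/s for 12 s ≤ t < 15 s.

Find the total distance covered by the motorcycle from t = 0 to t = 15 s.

101 m

Distance (not displacement) is the total path length: add the absolute areas under v-t.
0–1 s: |-2| × 1 = 2 m
1–4 s: |-9| × 3 = 27 m
4–8 s: |10| × 4 = 40 m
8–12 s: |2| × 4 = 8 m
12–15 s: |-8| × 3 = 24 m
Total distance = 101 m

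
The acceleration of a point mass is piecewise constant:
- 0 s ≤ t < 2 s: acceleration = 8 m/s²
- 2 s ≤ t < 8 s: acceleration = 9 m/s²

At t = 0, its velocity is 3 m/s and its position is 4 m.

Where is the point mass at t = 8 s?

On each constant-a segment, Δv = aΔt and Δx = v₀Δt + ½aΔt²; chain segment to segment.
0–2 s: v starts 3 m/s; Δx = 3·2 + ½·8·2² = 22 m; v ends 19 m/s.
2–8 s: v starts 19 m/s; Δx = 19·6 + ½·9·6² = 276 m; v ends 73 m/s.
x(8) = 4 + Σ Δx = 302 m.

302 m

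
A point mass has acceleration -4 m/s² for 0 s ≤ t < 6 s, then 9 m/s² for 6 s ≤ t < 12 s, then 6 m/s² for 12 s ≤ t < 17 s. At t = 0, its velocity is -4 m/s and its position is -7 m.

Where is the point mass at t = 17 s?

96 m

On each constant-a segment, Δv = aΔt and Δx = v₀Δt + ½aΔt²; chain segment to segment.
0–6 s: v starts -4 m/s; Δx = -4·6 + ½·-4·6² = -96 m; v ends -28 m/s.
6–12 s: v starts -28 m/s; Δx = -28·6 + ½·9·6² = -6 m; v ends 26 m/s.
12–17 s: v starts 26 m/s; Δx = 26·5 + ½·6·5² = 205 m; v ends 56 m/s.
x(17) = -7 + Σ Δx = 96 m.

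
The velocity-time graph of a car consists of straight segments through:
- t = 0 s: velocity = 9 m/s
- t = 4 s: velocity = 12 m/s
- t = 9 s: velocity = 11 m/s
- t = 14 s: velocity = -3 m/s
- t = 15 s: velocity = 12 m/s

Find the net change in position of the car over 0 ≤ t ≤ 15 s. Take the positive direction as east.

Net displacement equals the area under the velocity-time graph (areas below the axis count negative).
0–4 s: ½(9 + 12)(4) = 42 m
4–9 s: ½(12 + 11)(5) = 57.5 m
9–14 s: ½(11 + -3)(5) = 20 m
14–15 s: ½(-3 + 12)(1) = 4.5 m
Net displacement = 124 m

124 m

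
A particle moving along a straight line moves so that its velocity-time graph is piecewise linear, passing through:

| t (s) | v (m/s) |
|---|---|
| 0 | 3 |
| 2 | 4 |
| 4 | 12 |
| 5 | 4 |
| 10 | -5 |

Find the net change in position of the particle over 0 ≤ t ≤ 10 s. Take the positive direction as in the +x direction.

Displacement is the signed area under the v-t curve.
0–2 s: ½(3 + 4)(2) = 7 m
2–4 s: ½(4 + 12)(2) = 16 m
4–5 s: ½(12 + 4)(1) = 8 m
5–10 s: ½(4 + -5)(5) = -2.5 m
Net displacement = 28.5 m

28.5 m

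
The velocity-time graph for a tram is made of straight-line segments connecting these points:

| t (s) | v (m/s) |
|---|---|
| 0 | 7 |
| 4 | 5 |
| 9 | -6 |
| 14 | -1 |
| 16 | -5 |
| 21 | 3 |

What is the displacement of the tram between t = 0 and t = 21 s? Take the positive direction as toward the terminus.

Net displacement equals the area under the velocity-time graph (areas below the axis count negative).
0–4 s: ½(7 + 5)(4) = 24 m
4–9 s: ½(5 + -6)(5) = -2.5 m
9–14 s: ½(-6 + -1)(5) = -17.5 m
14–16 s: ½(-1 + -5)(2) = -6 m
16–21 s: ½(-5 + 3)(5) = -5 m
Net displacement = -7 m

-7 m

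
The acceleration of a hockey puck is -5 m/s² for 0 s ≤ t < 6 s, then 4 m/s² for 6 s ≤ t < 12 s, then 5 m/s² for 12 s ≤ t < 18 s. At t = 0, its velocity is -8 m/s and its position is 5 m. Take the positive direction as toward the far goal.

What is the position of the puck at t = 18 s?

On each constant-a segment, Δv = aΔt and Δx = v₀Δt + ½aΔt²; chain segment to segment.
0–6 s: v starts -8 m/s; Δx = -8·6 + ½·-5·6² = -138 m; v ends -38 m/s.
6–12 s: v starts -38 m/s; Δx = -38·6 + ½·4·6² = -156 m; v ends -14 m/s.
12–18 s: v starts -14 m/s; Δx = -14·6 + ½·5·6² = 6 m; v ends 16 m/s.
x(18) = 5 + Σ Δx = -283 m.

-283 m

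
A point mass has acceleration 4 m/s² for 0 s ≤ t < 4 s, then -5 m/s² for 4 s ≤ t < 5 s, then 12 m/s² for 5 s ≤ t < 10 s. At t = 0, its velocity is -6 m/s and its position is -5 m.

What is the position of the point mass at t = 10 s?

On each constant-a segment, Δv = aΔt and Δx = v₀Δt + ½aΔt²; chain segment to segment.
0–4 s: v starts -6 m/s; Δx = -6·4 + ½·4·4² = 8 m; v ends 10 m/s.
4–5 s: v starts 10 m/s; Δx = 10·1 + ½·-5·1² = 7.5 m; v ends 5 m/s.
5–10 s: v starts 5 m/s; Δx = 5·5 + ½·12·5² = 175 m; v ends 65 m/s.
x(10) = -5 + Σ Δx = 185.5 m.

185.5 m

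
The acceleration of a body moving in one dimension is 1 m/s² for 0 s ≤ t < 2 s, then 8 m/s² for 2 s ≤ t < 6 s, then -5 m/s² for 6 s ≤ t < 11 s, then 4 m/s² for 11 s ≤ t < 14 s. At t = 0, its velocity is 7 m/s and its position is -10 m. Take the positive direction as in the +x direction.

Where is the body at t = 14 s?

On each constant-a segment, Δv = aΔt and Δx = v₀Δt + ½aΔt²; chain segment to segment.
0–2 s: v starts 7 m/s; Δx = 7·2 + ½·1·2² = 16 m; v ends 9 m/s.
2–6 s: v starts 9 m/s; Δx = 9·4 + ½·8·4² = 100 m; v ends 41 m/s.
6–11 s: v starts 41 m/s; Δx = 41·5 + ½·-5·5² = 142.5 m; v ends 16 m/s.
11–14 s: v starts 16 m/s; Δx = 16·3 + ½·4·3² = 66 m; v ends 28 m/s.
x(14) = -10 + Σ Δx = 314.5 m.

314.5 m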